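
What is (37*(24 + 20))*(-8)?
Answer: -13024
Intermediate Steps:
(37*(24 + 20))*(-8) = (37*44)*(-8) = 1628*(-8) = -13024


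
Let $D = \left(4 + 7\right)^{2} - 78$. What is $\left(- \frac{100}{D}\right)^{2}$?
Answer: $\frac{10000}{1849} \approx 5.4083$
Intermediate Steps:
$D = 43$ ($D = 11^{2} - 78 = 121 - 78 = 43$)
$\left(- \frac{100}{D}\right)^{2} = \left(- \frac{100}{43}\right)^{2} = \frac{10000}{1849}$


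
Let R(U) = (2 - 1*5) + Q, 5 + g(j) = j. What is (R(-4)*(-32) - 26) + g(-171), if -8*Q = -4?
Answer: -122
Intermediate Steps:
g(j) = -5 + j
Q = ½ (Q = -⅛*(-4) = ½ ≈ 0.50000)
R(U) = -5/2 (R(U) = (2 - 1*5) + ½ = (2 - 5) + ½ = -3 + ½ = -5/2)
(R(-4)*(-32) - 26) + g(-171) = (-5/2*(-32) - 26) + (-5 - 171) = (80 - 26) - 176 = 54 - 176 = -122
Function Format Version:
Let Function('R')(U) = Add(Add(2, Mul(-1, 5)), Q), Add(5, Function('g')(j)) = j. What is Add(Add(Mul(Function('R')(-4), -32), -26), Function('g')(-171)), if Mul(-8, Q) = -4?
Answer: -122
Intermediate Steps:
Function('g')(j) = Add(-5, j)
Q = Rational(1, 2) (Q = Mul(Rational(-1, 8), -4) = Rational(1, 2) ≈ 0.50000)
Function('R')(U) = Rational(-5, 2) (Function('R')(U) = Add(Add(2, Mul(-1, 5)), Rational(1, 2)) = Add(Add(2, -5), Rational(1, 2)) = Add(-3, Rational(1, 2)) = Rational(-5, 2))
Add(Add(Mul(Function('R')(-4), -32), -26), Function('g')(-171)) = Add(Add(Mul(Rational(-5, 2), -32), -26), Add(-5, -171)) = Add(Add(80, -26), -176) = Add(54, -176) = -122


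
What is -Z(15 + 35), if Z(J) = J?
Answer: -50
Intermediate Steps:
-Z(15 + 35) = -(15 + 35) = -1*50 = -50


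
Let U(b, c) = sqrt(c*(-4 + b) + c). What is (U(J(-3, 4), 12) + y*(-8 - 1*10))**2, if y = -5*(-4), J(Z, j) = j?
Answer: 129612 - 1440*sqrt(3) ≈ 1.2712e+5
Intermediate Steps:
y = 20
U(b, c) = sqrt(c + c*(-4 + b))
(U(J(-3, 4), 12) + y*(-8 - 1*10))**2 = (sqrt(12*(-3 + 4)) + 20*(-8 - 1*10))**2 = (sqrt(12*1) + 20*(-8 - 10))**2 = (sqrt(12) + 20*(-18))**2 = (2*sqrt(3) - 360)**2 = (-360 + 2*sqrt(3))**2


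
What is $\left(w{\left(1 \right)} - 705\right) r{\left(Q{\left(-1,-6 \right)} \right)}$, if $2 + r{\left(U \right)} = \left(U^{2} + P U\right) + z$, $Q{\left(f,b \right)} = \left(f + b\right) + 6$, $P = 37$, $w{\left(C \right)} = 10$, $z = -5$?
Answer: $29885$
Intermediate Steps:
$Q{\left(f,b \right)} = 6 + b + f$ ($Q{\left(f,b \right)} = \left(b + f\right) + 6 = 6 + b + f$)
$r{\left(U \right)} = -7 + U^{2} + 37 U$ ($r{\left(U \right)} = -2 - \left(5 - U^{2} - 37 U\right) = -2 + \left(-5 + U^{2} + 37 U\right) = -7 + U^{2} + 37 U$)
$\left(w{\left(1 \right)} - 705\right) r{\left(Q{\left(-1,-6 \right)} \right)} = \left(10 - 705\right) \left(-7 + \left(6 - 6 - 1\right)^{2} + 37 \left(6 - 6 - 1\right)\right) = - 695 \left(-7 + \left(-1\right)^{2} + 37 \left(-1\right)\right) = - 695 \left(-7 + 1 - 37\right) = \left(-695\right) \left(-43\right) = 29885$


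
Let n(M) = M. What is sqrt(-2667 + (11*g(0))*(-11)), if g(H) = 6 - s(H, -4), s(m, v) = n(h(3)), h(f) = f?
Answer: I*sqrt(3030) ≈ 55.045*I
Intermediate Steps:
s(m, v) = 3
g(H) = 3 (g(H) = 6 - 1*3 = 6 - 3 = 3)
sqrt(-2667 + (11*g(0))*(-11)) = sqrt(-2667 + (11*3)*(-11)) = sqrt(-2667 + 33*(-11)) = sqrt(-2667 - 363) = sqrt(-3030) = I*sqrt(3030)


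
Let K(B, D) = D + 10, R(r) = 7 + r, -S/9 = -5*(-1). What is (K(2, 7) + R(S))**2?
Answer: 441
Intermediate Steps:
S = -45 (S = -(-45)*(-1) = -9*5 = -45)
K(B, D) = 10 + D
(K(2, 7) + R(S))**2 = ((10 + 7) + (7 - 45))**2 = (17 - 38)**2 = (-21)**2 = 441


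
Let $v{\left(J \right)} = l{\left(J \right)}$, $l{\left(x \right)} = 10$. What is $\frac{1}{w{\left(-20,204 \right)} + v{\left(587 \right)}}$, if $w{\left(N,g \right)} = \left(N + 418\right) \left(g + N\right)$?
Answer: $\frac{1}{73242} \approx 1.3653 \cdot 10^{-5}$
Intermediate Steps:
$v{\left(J \right)} = 10$
$w{\left(N,g \right)} = \left(418 + N\right) \left(N + g\right)$
$\frac{1}{w{\left(-20,204 \right)} + v{\left(587 \right)}} = \frac{1}{\left(\left(-20\right)^{2} + 418 \left(-20\right) + 418 \cdot 204 - 4080\right) + 10} = \frac{1}{\left(400 - 8360 + 85272 - 4080\right) + 10} = \frac{1}{73232 + 10} = \frac{1}{73242}$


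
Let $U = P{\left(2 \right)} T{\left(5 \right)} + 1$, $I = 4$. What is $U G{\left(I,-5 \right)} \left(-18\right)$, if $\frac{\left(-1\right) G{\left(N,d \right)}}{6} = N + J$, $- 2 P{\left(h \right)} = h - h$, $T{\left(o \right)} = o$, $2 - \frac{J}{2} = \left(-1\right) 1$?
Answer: $1080$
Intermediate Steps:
$J = 6$ ($J = 4 - 2 \left(\left(-1\right) 1\right) = 4 - -2 = 4 + 2 = 6$)
$P{\left(h \right)} = 0$ ($P{\left(h \right)} = - \frac{h - h}{2} = \left(- \frac{1}{2}\right) 0 = 0$)
$G{\left(N,d \right)} = -36 - 6 N$ ($G{\left(N,d \right)} = - 6 \left(N + 6\right) = - 6 \left(6 + N\right) = -36 - 6 N$)
$U = 1$ ($U = 0 \cdot 5 + 1 = 0 + 1 = 1$)
$U G{\left(I,-5 \right)} \left(-18\right) = 1 \left(-36 - 24\right) \left(-18\right) = 1 \left(-60\right) \left(-18\right) = \left(-60\right) \left(-18\right) = 1080$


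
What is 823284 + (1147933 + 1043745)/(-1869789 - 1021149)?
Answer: 1190030404357/1445469 ≈ 8.2328e+5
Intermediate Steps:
823284 + (1147933 + 1043745)/(-1869789 - 1021149) = 823284 + 2191678/(-2890938) = 823284 + 2191678*(-1/2890938) = 823284 - 1095839/1445469 = 1190030404357/1445469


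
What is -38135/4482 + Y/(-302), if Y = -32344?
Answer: 66724519/676782 ≈ 98.591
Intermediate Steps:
-38135/4482 + Y/(-302) = -38135/4482 - 32344/(-302) = -38135*1/4482 - 32344*(-1/302) = -38135/4482 + 16172/151 = 66724519/676782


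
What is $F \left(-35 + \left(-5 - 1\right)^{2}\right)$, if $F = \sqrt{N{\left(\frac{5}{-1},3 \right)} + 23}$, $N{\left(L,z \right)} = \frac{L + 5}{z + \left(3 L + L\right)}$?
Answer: $\sqrt{23} \approx 4.7958$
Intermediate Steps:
$N{\left(L,z \right)} = \frac{5 + L}{z + 4 L}$
$F = \sqrt{23}$ ($F = \sqrt{\frac{5 + \frac{5}{-1}}{3 + 4 \frac{5}{-1}} + 23} = \sqrt{\frac{5 + 5 \left(-1\right)}{3 + 4 \cdot 5 \left(-1\right)} + 23} = \sqrt{\frac{5 - 5}{3 + 4 \left(-5\right)} + 23} = \sqrt{\frac{1}{3 - 20} \cdot 0 + 23} = \sqrt{\frac{1}{-17} \cdot 0 + 23} = \sqrt{\left(- \frac{1}{17}\right) 0 + 23} = \sqrt{0 + 23} = \sqrt{23} \approx 4.7958$)
$F \left(-35 + \left(-5 - 1\right)^{2}\right) = \sqrt{23} \left(-35 + \left(-5 - 1\right)^{2}\right) = \sqrt{23} \left(-35 + \left(-6\right)^{2}\right) = \sqrt{23} \left(-35 + 36\right) = \sqrt{23} \cdot 1 = \sqrt{23}$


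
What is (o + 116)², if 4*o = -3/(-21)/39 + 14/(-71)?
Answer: 80819398781521/6011211024 ≈ 13445.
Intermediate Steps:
o = -3751/77532 (o = (-3/(-21)/39 + 14/(-71))/4 = (-3*(-1/21)*(1/39) + 14*(-1/71))/4 = ((⅐)*(1/39) - 14/71)/4 = (1/273 - 14/71)/4 = (¼)*(-3751/19383) = -3751/77532 ≈ -0.048380)
(o + 116)² = (-3751/77532 + 116)² = (8989961/77532)² = 80819398781521/6011211024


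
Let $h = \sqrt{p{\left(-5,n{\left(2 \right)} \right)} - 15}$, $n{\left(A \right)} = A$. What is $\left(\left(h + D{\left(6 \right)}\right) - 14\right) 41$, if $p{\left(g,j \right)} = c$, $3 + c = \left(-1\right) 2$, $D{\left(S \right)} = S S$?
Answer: $902 + 82 i \sqrt{5} \approx 902.0 + 183.36 i$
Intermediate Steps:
$D{\left(S \right)} = S^{2}$
$c = -5$ ($c = -3 - 2 = -5$)
$p{\left(g,j \right)} = -5$
$h = 2 i \sqrt{5}$ ($h = \sqrt{-5 - 15} = \sqrt{-20} = 2 i \sqrt{5} \approx 4.4721 i$)
$\left(\left(h + D{\left(6 \right)}\right) - 14\right) 41 = \left(\left(2 i \sqrt{5} + 6^{2}\right) - 14\right) 41 = \left(\left(2 i \sqrt{5} + 36\right) - 14\right) 41 = \left(\left(36 + 2 i \sqrt{5}\right) - 14\right) 41 = \left(22 + 2 i \sqrt{5}\right) 41 = 902 + 82 i \sqrt{5}$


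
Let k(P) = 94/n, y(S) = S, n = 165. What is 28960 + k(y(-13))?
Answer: 4778494/165 ≈ 28961.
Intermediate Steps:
k(P) = 94/165
28960 + k(y(-13)) = 28960 + 94/165 = 4778494/165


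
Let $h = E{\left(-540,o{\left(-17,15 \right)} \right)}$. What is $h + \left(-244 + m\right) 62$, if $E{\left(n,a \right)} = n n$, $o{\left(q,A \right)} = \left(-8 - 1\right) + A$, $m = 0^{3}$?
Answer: $276472$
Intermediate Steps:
$m = 0$
$o{\left(q,A \right)} = -9 + A$
$E{\left(n,a \right)} = n^{2}$
$h = 291600$ ($h = \left(-540\right)^{2} = 291600$)
$h + \left(-244 + m\right) 62 = 291600 + \left(-244 + 0\right) 62 = 291600 - 15128 = 276472$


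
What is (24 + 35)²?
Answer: 3481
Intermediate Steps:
(24 + 35)² = 59² = 3481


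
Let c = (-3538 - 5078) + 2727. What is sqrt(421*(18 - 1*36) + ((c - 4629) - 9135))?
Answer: I*sqrt(27231) ≈ 165.02*I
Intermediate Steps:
c = -5889 (c = -8616 + 2727 = -5889)
sqrt(421*(18 - 1*36) + ((c - 4629) - 9135)) = sqrt(421*(18 - 1*36) + ((-5889 - 4629) - 9135)) = sqrt(421*(18 - 36) + (-10518 - 9135)) = sqrt(421*(-18) - 19653) = sqrt(-7578 - 19653) = sqrt(-27231) = I*sqrt(27231)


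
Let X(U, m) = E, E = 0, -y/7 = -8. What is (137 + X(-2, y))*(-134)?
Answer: -18358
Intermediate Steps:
y = 56 (y = -7*(-8) = 56)
X(U, m) = 0
(137 + X(-2, y))*(-134) = (137 + 0)*(-134) = 137*(-134) = -18358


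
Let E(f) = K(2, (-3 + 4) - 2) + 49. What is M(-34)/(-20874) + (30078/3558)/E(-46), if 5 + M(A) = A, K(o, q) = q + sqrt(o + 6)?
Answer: 30213601/169169854 - 5013*sqrt(2)/680764 ≈ 0.16819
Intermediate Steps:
K(o, q) = q + sqrt(6 + o)
M(A) = -5 + A
E(f) = 48 + 2*sqrt(2) (E(f) = (((-3 + 4) - 2) + sqrt(6 + 2)) + 49 = ((1 - 2) + sqrt(8)) + 49 = (-1 + 2*sqrt(2)) + 49 = 48 + 2*sqrt(2))
M(-34)/(-20874) + (30078/3558)/E(-46) = (-5 - 34)/(-20874) + (30078/3558)/(48 + 2*sqrt(2)) = -39*(-1/20874) + (30078*(1/3558))/(48 + 2*sqrt(2)) = 13/6958 + 5013/(593*(48 + 2*sqrt(2)))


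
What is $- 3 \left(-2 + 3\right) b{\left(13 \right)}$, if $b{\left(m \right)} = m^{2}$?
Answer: $-507$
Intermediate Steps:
$- 3 \left(-2 + 3\right) b{\left(13 \right)} = - 3 \left(-2 + 3\right) 13^{2} = \left(-3\right) 1 \cdot 169 = \left(-3\right) 169 = -507$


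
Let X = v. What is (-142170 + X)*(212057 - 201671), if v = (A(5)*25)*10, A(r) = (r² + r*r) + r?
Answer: -1333770120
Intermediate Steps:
A(r) = r + 2*r² (A(r) = (r² + r²) + r = 2*r² + r = r + 2*r²)
v = 13750 (v = ((5*(1 + 2*5))*25)*10 = ((5*(1 + 10))*25)*10 = ((5*11)*25)*10 = (55*25)*10 = 1375*10 = 13750)
X = 13750
(-142170 + X)*(212057 - 201671) = (-142170 + 13750)*(212057 - 201671) = -128420*10386 = -1333770120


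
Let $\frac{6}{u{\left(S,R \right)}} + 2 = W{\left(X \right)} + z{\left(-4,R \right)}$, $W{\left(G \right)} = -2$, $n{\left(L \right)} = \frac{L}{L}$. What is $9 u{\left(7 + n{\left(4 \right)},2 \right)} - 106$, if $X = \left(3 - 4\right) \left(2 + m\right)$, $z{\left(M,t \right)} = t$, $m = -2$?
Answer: $-133$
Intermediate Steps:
$n{\left(L \right)} = 1$
$X = 0$ ($X = \left(3 - 4\right) \left(2 - 2\right) = \left(-1\right) 0 = 0$)
$u{\left(S,R \right)} = \frac{6}{-4 + R}$ ($u{\left(S,R \right)} = \frac{6}{-2 + \left(-2 + R\right)} = \frac{6}{-4 + R}$)
$9 u{\left(7 + n{\left(4 \right)},2 \right)} - 106 = 9 \frac{6}{-4 + 2} - 106 = 9 \frac{6}{-2} - 106 = 9 \cdot 6 \left(- \frac{1}{2}\right) - 106 = 9 \left(-3\right) - 106 = -27 - 106 = -133$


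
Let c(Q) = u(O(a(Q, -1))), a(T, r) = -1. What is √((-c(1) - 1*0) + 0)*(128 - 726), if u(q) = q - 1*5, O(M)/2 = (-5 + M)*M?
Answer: -598*I*√7 ≈ -1582.2*I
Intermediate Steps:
O(M) = 2*M*(-5 + M) (O(M) = 2*((-5 + M)*M) = 2*(M*(-5 + M)) = 2*M*(-5 + M))
u(q) = -5 + q (u(q) = q - 5 = -5 + q)
c(Q) = 7 (c(Q) = -5 + 2*(-1)*(-5 - 1) = -5 + 2*(-1)*(-6) = -5 + 12 = 7)
√((-c(1) - 1*0) + 0)*(128 - 726) = √((-1*7 - 1*0) + 0)*(128 - 726) = √((-7 + 0) + 0)*(-598) = √(-7 + 0)*(-598) = √(-7)*(-598) = (I*√7)*(-598) = -598*I*√7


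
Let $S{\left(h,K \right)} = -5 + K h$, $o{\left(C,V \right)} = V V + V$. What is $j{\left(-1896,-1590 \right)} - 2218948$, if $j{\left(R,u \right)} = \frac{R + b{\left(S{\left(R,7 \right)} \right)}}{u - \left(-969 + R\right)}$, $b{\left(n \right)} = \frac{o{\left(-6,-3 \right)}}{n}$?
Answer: $- \frac{12520921744366}{5642725} \approx -2.2189 \cdot 10^{6}$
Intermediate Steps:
$o{\left(C,V \right)} = V + V^{2}$ ($o{\left(C,V \right)} = V^{2} + V = V + V^{2}$)
$b{\left(n \right)} = \frac{6}{n}$ ($b{\left(n \right)} = \frac{\left(-3\right) \left(1 - 3\right)}{n} = \frac{\left(-3\right) \left(-2\right)}{n} = \frac{6}{n}$)
$j{\left(R,u \right)} = \frac{R + \frac{6}{-5 + 7 R}}{969 + u - R}$ ($j{\left(R,u \right)} = \frac{R + \frac{6}{-5 + 7 R}}{u - \left(-969 + R\right)} = \frac{R + \frac{6}{-5 + 7 R}}{969 + u - R}$)
$j{\left(-1896,-1590 \right)} - 2218948 = \frac{6 - 1896 \left(-5 + 7 \left(-1896\right)\right)}{\left(-5 + 7 \left(-1896\right)\right) \left(969 - 1590 - -1896\right)} - 2218948 = \frac{6 - 1896 \left(-5 - 13272\right)}{\left(-5 - 13272\right) \left(969 - 1590 + 1896\right)} - 2218948 = \frac{6 - -25173192}{\left(-13277\right) 1275} - 2218948 = \left(- \frac{1}{13277}\right) \frac{1}{1275} \left(6 + 25173192\right) - 2218948 = \left(- \frac{1}{13277}\right) \frac{1}{1275} \cdot 25173198 - 2218948 = - \frac{8391066}{5642725} - 2218948 = - \frac{12520921744366}{5642725}$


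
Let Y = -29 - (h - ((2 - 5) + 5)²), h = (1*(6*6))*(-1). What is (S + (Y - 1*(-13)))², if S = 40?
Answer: 4096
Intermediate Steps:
h = -36 (h = (1*36)*(-1) = 36*(-1) = -36)
Y = 11 (Y = -29 - (-36 - ((2 - 5) + 5)²) = -29 - (-36 - (-3 + 5)²) = -29 - (-36 - 1*2²) = -29 - (-36 - 1*4) = -29 - (-36 - 4) = -29 - 1*(-40) = -29 + 40 = 11)
(S + (Y - 1*(-13)))² = (40 + (11 - 1*(-13)))² = (40 + (11 + 13))² = (40 + 24)² = 64² = 4096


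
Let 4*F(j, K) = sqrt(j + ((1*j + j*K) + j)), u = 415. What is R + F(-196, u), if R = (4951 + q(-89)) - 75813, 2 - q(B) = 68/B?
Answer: -6306472/89 + 7*I*sqrt(418)/2 ≈ -70859.0 + 71.558*I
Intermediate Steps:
q(B) = 2 - 68/B
R = -6306472/89 (R = (4951 + (2 - 68/(-89))) - 75813 = (4951 + (2 - 68*(-1/89))) - 75813 = (4951 + (2 + 68/89)) - 75813 = (4951 + 246/89) - 75813 = 440885/89 - 75813 = -6306472/89 ≈ -70859.)
F(j, K) = sqrt(3*j + K*j)/4 (F(j, K) = sqrt(j + ((1*j + j*K) + j))/4 = sqrt(j + ((j + K*j) + j))/4 = sqrt(j + (2*j + K*j))/4 = sqrt(3*j + K*j)/4)
R + F(-196, u) = -6306472/89 + sqrt(-196*(3 + 415))/4 = -6306472/89 + sqrt(-196*418)/4 = -6306472/89 + sqrt(-81928)/4 = -6306472/89 + (14*I*sqrt(418))/4 = -6306472/89 + 7*I*sqrt(418)/2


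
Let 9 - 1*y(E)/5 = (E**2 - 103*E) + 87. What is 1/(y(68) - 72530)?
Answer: -1/61020 ≈ -1.6388e-5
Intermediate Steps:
y(E) = -390 - 5*E**2 + 515*E (y(E) = 45 - 5*((E**2 - 103*E) + 87) = 45 - 5*(87 + E**2 - 103*E) = 45 + (-435 - 5*E**2 + 515*E) = -390 - 5*E**2 + 515*E)
1/(y(68) - 72530) = 1/((-390 - 5*68**2 + 515*68) - 72530) = 1/((-390 - 5*4624 + 35020) - 72530) = 1/((-390 - 23120 + 35020) - 72530) = 1/(11510 - 72530) = 1/(-61020) = -1/61020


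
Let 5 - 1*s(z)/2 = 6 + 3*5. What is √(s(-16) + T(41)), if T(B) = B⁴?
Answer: √2825729 ≈ 1681.0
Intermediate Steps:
s(z) = -32 (s(z) = 10 - 2*(6 + 3*5) = 10 - 2*(6 + 15) = 10 - 2*21 = 10 - 42 = -32)
√(s(-16) + T(41)) = √(-32 + 41⁴) = √(-32 + 2825761) = √2825729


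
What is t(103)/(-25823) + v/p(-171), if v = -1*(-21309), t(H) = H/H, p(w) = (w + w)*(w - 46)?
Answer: 845143/2943822 ≈ 0.28709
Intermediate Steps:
p(w) = 2*w*(-46 + w) (p(w) = (2*w)*(-46 + w) = 2*w*(-46 + w))
t(H) = 1
v = 21309
t(103)/(-25823) + v/p(-171) = 1/(-25823) + 21309/((2*(-171)*(-46 - 171))) = 1*(-1/25823) + 21309/((2*(-171)*(-217))) = -1/25823 + 21309/74214 = -1/25823 + 21309*(1/74214) = -1/25823 + 7103/24738 = 845143/2943822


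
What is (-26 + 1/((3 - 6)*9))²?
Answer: 494209/729 ≈ 677.93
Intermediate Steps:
(-26 + 1/((3 - 6)*9))² = (-26 + 1/(-3*9))² = (-26 + 1/(-27))² = (-26 - 1/27)² = (-703/27)² = 494209/729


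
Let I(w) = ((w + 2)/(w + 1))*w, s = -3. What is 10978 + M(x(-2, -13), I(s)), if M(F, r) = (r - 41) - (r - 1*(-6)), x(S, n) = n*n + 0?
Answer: 10931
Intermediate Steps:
x(S, n) = n**2 (x(S, n) = n**2 + 0 = n**2)
I(w) = w*(2 + w)/(1 + w) (I(w) = ((2 + w)/(1 + w))*w = w*(2 + w)/(1 + w))
M(F, r) = -47 (M(F, r) = (-41 + r) - (r + 6) = (-41 + r) - (6 + r) = (-41 + r) + (-6 - r) = -47)
10978 + M(x(-2, -13), I(s)) = 10978 - 47 = 10931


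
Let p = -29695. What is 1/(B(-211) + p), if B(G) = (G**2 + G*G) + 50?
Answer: 1/59397 ≈ 1.6836e-5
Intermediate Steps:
B(G) = 50 + 2*G**2 (B(G) = (G**2 + G**2) + 50 = 2*G**2 + 50 = 50 + 2*G**2)
1/(B(-211) + p) = 1/((50 + 2*(-211)**2) - 29695) = 1/((50 + 2*44521) - 29695) = 1/((50 + 89042) - 29695) = 1/(89092 - 29695) = 1/59397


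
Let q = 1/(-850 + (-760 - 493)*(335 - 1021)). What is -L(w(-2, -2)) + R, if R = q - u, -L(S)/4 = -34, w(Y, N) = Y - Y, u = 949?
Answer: -931698179/858708 ≈ -1085.0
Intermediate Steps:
q = 1/858708 (q = 1/(-850 - 1253*(-686)) = 1/(-850 + 859558) = 1/858708 ≈ 1.1645e-6)
w(Y, N) = 0
L(S) = 136 (L(S) = -4*(-34) = 136)
R = -814913891/858708 (R = 1/858708 - 1*949 = 1/858708 - 949 = -814913891/858708 ≈ -949.00)
-L(w(-2, -2)) + R = -1*136 - 814913891/858708 = -136 - 814913891/858708 = -931698179/858708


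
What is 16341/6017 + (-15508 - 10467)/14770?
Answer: 17012999/17774218 ≈ 0.95717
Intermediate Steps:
16341/6017 + (-15508 - 10467)/14770 = 16341*(1/6017) - 25975*1/14770 = 16341/6017 - 5195/2954 = 17012999/17774218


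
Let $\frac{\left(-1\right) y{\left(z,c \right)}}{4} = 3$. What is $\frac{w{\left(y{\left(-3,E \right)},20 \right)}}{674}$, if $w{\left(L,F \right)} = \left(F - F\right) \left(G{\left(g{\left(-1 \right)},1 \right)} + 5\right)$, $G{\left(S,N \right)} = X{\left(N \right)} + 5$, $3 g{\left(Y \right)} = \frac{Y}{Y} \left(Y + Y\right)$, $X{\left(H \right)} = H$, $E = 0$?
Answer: $0$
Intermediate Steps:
$y{\left(z,c \right)} = -12$ ($y{\left(z,c \right)} = \left(-4\right) 3 = -12$)
$g{\left(Y \right)} = \frac{2 Y}{3}$ ($g{\left(Y \right)} = \frac{\frac{Y}{Y} \left(Y + Y\right)}{3} = \frac{1 \cdot 2 Y}{3} = \frac{2 Y}{3}$)
$G{\left(S,N \right)} = 5 + N$ ($G{\left(S,N \right)} = N + 5 = 5 + N$)
$w{\left(L,F \right)} = 0$ ($w{\left(L,F \right)} = \left(F - F\right) \left(\left(5 + 1\right) + 5\right) = 0 \left(6 + 5\right) = 0 \cdot 11 = 0$)
$\frac{w{\left(y{\left(-3,E \right)},20 \right)}}{674} = \frac{0}{674} = 0 \cdot \frac{1}{674} = 0$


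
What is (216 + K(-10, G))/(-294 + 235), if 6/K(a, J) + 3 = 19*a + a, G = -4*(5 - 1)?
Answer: -43842/11977 ≈ -3.6605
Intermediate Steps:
G = -16 (G = -4*4 = -16)
K(a, J) = 6/(-3 + 20*a) (K(a, J) = 6/(-3 + (19*a + a)) = 6/(-3 + 20*a))
(216 + K(-10, G))/(-294 + 235) = (216 + 6/(-3 + 20*(-10)))/(-294 + 235) = (216 + 6/(-3 - 200))/(-59) = (216 + 6/(-203))*(-1/59) = (216 + 6*(-1/203))*(-1/59) = (216 - 6/203)*(-1/59) = (43842/203)*(-1/59) = -43842/11977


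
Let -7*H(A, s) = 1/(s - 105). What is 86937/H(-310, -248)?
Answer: 214821327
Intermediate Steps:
H(A, s) = -1/(7*(-105 + s)) (H(A, s) = -1/(7*(s - 105)) = -1/(7*(-105 + s)))
86937/H(-310, -248) = 86937/((-1/(-735 + 7*(-248)))) = 86937/((-1/(-735 - 1736))) = 86937/((-1/(-2471))) = 86937/((-1*(-1/2471))) = 86937/(1/2471) = 86937*2471 = 214821327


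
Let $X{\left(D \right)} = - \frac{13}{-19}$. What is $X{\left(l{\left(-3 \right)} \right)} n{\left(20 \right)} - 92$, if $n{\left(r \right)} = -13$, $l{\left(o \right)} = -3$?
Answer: $- \frac{1917}{19} \approx -100.89$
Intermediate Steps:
$X{\left(D \right)} = \frac{13}{19}$ ($X{\left(D \right)} = \left(-13\right) \left(- \frac{1}{19}\right) = \frac{13}{19}$)
$X{\left(l{\left(-3 \right)} \right)} n{\left(20 \right)} - 92 = \frac{13}{19} \left(-13\right) - 92 = - \frac{169}{19} - 92 = - \frac{1917}{19}$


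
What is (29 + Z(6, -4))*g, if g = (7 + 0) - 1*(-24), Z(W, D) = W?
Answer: 1085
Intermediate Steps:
g = 31 (g = 7 + 24 = 31)
(29 + Z(6, -4))*g = (29 + 6)*31 = 35*31 = 1085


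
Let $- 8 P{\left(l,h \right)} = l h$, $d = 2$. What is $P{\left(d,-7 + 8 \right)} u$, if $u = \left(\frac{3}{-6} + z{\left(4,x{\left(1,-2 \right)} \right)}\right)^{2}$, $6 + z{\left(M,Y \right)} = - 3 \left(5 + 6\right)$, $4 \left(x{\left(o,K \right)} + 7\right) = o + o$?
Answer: $- \frac{6241}{16} \approx -390.06$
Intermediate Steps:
$x{\left(o,K \right)} = -7 + \frac{o}{2}$ ($x{\left(o,K \right)} = -7 + \frac{o + o}{4} = -7 + \frac{2 o}{4} = -7 + \frac{o}{2}$)
$z{\left(M,Y \right)} = -39$ ($z{\left(M,Y \right)} = -6 - 3 \left(5 + 6\right) = -6 - 33 = -39$)
$P{\left(l,h \right)} = - \frac{h l}{8}$ ($P{\left(l,h \right)} = - \frac{l h}{8} = - \frac{h l}{8}$)
$u = \frac{6241}{4}$ ($u = \left(\frac{3}{-6} - 39\right)^{2} = \left(3 \left(- \frac{1}{6}\right) - 39\right)^{2} = \left(- \frac{1}{2} - 39\right)^{2} = \left(- \frac{79}{2}\right)^{2} = \frac{6241}{4} \approx 1560.3$)
$P{\left(d,-7 + 8 \right)} u = \left(- \frac{1}{8}\right) \left(-7 + 8\right) 2 \cdot \frac{6241}{4} = \left(- \frac{1}{8}\right) 1 \cdot 2 \cdot \frac{6241}{4} = \left(- \frac{1}{4}\right) \frac{6241}{4} = - \frac{6241}{16}$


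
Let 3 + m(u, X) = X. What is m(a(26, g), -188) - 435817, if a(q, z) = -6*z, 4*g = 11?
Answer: -436008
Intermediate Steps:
g = 11/4 (g = (¼)*11 = 11/4 ≈ 2.7500)
m(u, X) = -3 + X
m(a(26, g), -188) - 435817 = (-3 - 188) - 435817 = -191 - 435817 = -436008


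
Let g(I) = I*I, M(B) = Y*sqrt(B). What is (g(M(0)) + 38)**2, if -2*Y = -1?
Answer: 1444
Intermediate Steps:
Y = 1/2 (Y = -1/2*(-1) = 1/2 ≈ 0.50000)
M(B) = sqrt(B)/2
g(I) = I**2
(g(M(0)) + 38)**2 = ((sqrt(0)/2)**2 + 38)**2 = (((1/2)*0)**2 + 38)**2 = (0**2 + 38)**2 = (0 + 38)**2 = 38**2 = 1444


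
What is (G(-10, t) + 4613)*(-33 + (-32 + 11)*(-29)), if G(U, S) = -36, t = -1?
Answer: 2636352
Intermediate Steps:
(G(-10, t) + 4613)*(-33 + (-32 + 11)*(-29)) = (-36 + 4613)*(-33 + (-32 + 11)*(-29)) = 4577*(-33 - 21*(-29)) = 4577*(-33 + 609) = 4577*576 = 2636352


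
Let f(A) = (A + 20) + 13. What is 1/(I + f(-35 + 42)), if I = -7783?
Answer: -1/7743 ≈ -0.00012915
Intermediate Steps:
f(A) = 33 + A (f(A) = (20 + A) + 13 = 33 + A)
1/(I + f(-35 + 42)) = 1/(-7783 + (33 + (-35 + 42))) = 1/(-7783 + (33 + 7)) = 1/(-7783 + 40) = 1/(-7743) = -1/7743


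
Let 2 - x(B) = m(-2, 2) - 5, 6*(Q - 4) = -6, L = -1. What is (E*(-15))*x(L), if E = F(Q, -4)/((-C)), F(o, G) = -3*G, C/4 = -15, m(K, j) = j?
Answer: -15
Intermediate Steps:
C = -60 (C = 4*(-15) = -60)
Q = 3 (Q = 4 + (⅙)*(-6) = 4 - 1 = 3)
x(B) = 5 (x(B) = 2 - (2 - 5) = 2 - 1*(-3) = 2 + 3 = 5)
E = ⅕ (E = (-3*(-4))/((-1*(-60))) = 12/60 = 12*(1/60) = ⅕ ≈ 0.20000)
(E*(-15))*x(L) = ((⅕)*(-15))*5 = -3*5 = -15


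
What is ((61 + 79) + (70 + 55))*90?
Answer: 23850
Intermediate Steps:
((61 + 79) + (70 + 55))*90 = (140 + 125)*90 = 265*90 = 23850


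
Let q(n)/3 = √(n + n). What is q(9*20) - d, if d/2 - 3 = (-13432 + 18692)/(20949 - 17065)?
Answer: -8456/971 + 18*√10 ≈ 48.212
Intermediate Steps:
q(n) = 3*√2*√n (q(n) = 3*√(n + n) = 3*√(2*n) = 3*(√2*√n) = 3*√2*√n)
d = 8456/971 (d = 6 + 2*((-13432 + 18692)/(20949 - 17065)) = 6 + 2*(5260/3884) = 6 + 2*(5260*(1/3884)) = 6 + 2*(1315/971) = 6 + 2630/971 = 8456/971 ≈ 8.7085)
q(9*20) - d = 3*√2*√(9*20) - 1*8456/971 = 3*√2*√180 - 8456/971 = 3*√2*(6*√5) - 8456/971 = 18*√10 - 8456/971 = -8456/971 + 18*√10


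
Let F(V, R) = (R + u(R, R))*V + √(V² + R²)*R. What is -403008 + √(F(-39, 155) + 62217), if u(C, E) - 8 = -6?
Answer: -403008 + √(56094 + 155*√25546) ≈ -4.0272e+5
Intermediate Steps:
u(C, E) = 2 (u(C, E) = 8 - 6 = 2)
F(V, R) = R*√(R² + V²) + V*(2 + R) (F(V, R) = (R + 2)*V + √(V² + R²)*R = (2 + R)*V + √(R² + V²)*R = V*(2 + R) + R*√(R² + V²) = R*√(R² + V²) + V*(2 + R))
-403008 + √(F(-39, 155) + 62217) = -403008 + √((2*(-39) + 155*(-39) + 155*√(155² + (-39)²)) + 62217) = -403008 + √((-78 - 6045 + 155*√(24025 + 1521)) + 62217) = -403008 + √((-78 - 6045 + 155*√25546) + 62217) = -403008 + √((-6123 + 155*√25546) + 62217) = -403008 + √(56094 + 155*√25546)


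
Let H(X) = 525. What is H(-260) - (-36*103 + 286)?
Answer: 3947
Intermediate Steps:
H(-260) - (-36*103 + 286) = 525 - (-36*103 + 286) = 525 - (-3708 + 286) = 525 - 1*(-3422) = 525 + 3422 = 3947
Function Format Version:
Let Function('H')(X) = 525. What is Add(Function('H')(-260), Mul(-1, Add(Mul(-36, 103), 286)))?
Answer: 3947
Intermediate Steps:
Add(Function('H')(-260), Mul(-1, Add(Mul(-36, 103), 286))) = Add(525, Mul(-1, Add(Mul(-36, 103), 286))) = Add(525, Mul(-1, Add(-3708, 286))) = Add(525, Mul(-1, -3422)) = Add(525, 3422) = 3947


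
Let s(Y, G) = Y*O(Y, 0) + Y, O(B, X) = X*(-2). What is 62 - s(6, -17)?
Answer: 56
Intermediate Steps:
O(B, X) = -2*X
s(Y, G) = Y (s(Y, G) = Y*(-2*0) + Y = Y*0 + Y = 0 + Y = Y)
62 - s(6, -17) = 62 - 1*6 = 62 - 6 = 56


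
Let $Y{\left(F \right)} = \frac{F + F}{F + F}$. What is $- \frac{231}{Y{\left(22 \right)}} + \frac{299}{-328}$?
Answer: $- \frac{76067}{328} \approx -231.91$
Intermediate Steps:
$Y{\left(F \right)} = 1$ ($Y{\left(F \right)} = \frac{2 F}{2 F} = 2 F \frac{1}{2 F} = 1$)
$- \frac{231}{Y{\left(22 \right)}} + \frac{299}{-328} = - \frac{231}{1} + \frac{299}{-328} = \left(-231\right) 1 + 299 \left(- \frac{1}{328}\right) = -231 - \frac{299}{328} = - \frac{76067}{328}$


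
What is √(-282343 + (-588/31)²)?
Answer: I*√270985879/31 ≈ 531.02*I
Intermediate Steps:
√(-282343 + (-588/31)²) = √(-282343 + 345744/961) = √(-270985879/961) = I*√270985879/31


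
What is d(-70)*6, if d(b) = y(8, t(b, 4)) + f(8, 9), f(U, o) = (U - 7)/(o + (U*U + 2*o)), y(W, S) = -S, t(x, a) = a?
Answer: -2178/91 ≈ -23.934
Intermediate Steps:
f(U, o) = (-7 + U)/(U**2 + 3*o) (f(U, o) = (-7 + U)/(o + (U**2 + 2*o)) = (-7 + U)/(U**2 + 3*o))
d(b) = -363/91 (d(b) = -1*4 + (-7 + 8)/(8**2 + 3*9) = -4 + 1/(64 + 27) = -4 + 1/91 = -363/91)
d(-70)*6 = -363/91*6 = -2178/91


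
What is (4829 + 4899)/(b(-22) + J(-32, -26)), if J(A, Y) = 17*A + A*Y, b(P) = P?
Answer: 256/7 ≈ 36.571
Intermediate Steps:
(4829 + 4899)/(b(-22) + J(-32, -26)) = (4829 + 4899)/(-22 - 32*(17 - 26)) = 9728/(-22 - 32*(-9)) = 9728/(-22 + 288) = 9728/266 = 9728*(1/266) = 256/7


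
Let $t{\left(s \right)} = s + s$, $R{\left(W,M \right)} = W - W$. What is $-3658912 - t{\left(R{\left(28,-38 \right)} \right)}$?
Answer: $-3658912$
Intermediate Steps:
$R{\left(W,M \right)} = 0$
$t{\left(s \right)} = 2 s$
$-3658912 - t{\left(R{\left(28,-38 \right)} \right)} = -3658912 - 2 \cdot 0 = -3658912 - 0 = -3658912 + 0 = -3658912$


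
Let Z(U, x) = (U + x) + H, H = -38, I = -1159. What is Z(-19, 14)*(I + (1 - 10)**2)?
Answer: 46354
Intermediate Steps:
Z(U, x) = -38 + U + x (Z(U, x) = (U + x) - 38 = -38 + U + x)
Z(-19, 14)*(I + (1 - 10)**2) = (-38 - 19 + 14)*(-1159 + (1 - 10)**2) = -43*(-1159 + (-9)**2) = -43*(-1159 + 81) = -43*(-1078) = 46354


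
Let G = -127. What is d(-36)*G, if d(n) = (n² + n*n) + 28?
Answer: -332740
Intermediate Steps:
d(n) = 28 + 2*n² (d(n) = (n² + n²) + 28 = 2*n² + 28 = 28 + 2*n²)
d(-36)*G = (28 + 2*(-36)²)*(-127) = (28 + 2*1296)*(-127) = (28 + 2592)*(-127) = 2620*(-127) = -332740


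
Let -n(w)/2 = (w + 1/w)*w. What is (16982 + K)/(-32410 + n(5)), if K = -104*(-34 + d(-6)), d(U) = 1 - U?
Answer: -9895/16231 ≈ -0.60964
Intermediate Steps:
K = 2808 (K = -104*(-34 + (1 - 1*(-6))) = -104*(-34 + (1 + 6)) = -104*(-34 + 7) = -104*(-27) = 2808)
n(w) = -2*w*(w + 1/w) (n(w) = -2*(w + 1/w)*w = -2*w*(w + 1/w))
(16982 + K)/(-32410 + n(5)) = (16982 + 2808)/(-32410 + (-2 - 2*5²)) = 19790/(-32410 + (-2 - 2*25)) = 19790/(-32410 + (-2 - 50)) = 19790/(-32410 - 52) = 19790/(-32462) = 19790*(-1/32462) = -9895/16231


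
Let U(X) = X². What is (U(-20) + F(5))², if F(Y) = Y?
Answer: 164025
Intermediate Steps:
(U(-20) + F(5))² = ((-20)² + 5)² = (400 + 5)² = 405² = 164025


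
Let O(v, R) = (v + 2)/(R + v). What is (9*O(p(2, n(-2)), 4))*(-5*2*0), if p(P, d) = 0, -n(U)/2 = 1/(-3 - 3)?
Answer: 0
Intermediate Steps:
n(U) = ⅓ (n(U) = -2/(-3 - 3) = -2/(-6) = -2*(-⅙) = ⅓)
O(v, R) = (2 + v)/(R + v)
(9*O(p(2, n(-2)), 4))*(-5*2*0) = (9*((2 + 0)/(4 + 0)))*(-5*2*0) = (9*(2/4))*(-10*0) = (9*((¼)*2))*0 = (9*(½))*0 = (9/2)*0 = 0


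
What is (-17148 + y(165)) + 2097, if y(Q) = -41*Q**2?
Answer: -1131276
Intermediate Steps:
(-17148 + y(165)) + 2097 = (-17148 - 41*165**2) + 2097 = (-17148 - 41*27225) + 2097 = (-17148 - 1116225) + 2097 = -1133373 + 2097 = -1131276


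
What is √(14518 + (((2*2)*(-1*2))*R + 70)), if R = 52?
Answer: 2*√3543 ≈ 119.05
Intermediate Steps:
√(14518 + (((2*2)*(-1*2))*R + 70)) = √(14518 + (((2*2)*(-1*2))*52 + 70)) = √(14518 + ((4*(-2))*52 + 70)) = √(14518 + (-8*52 + 70)) = √(14518 + (-416 + 70)) = √(14518 - 346) = √14172 = 2*√3543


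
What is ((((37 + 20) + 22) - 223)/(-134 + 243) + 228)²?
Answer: 610485264/11881 ≈ 51383.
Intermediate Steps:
((((37 + 20) + 22) - 223)/(-134 + 243) + 228)² = (((57 + 22) - 223)/109 + 228)² = ((79 - 223)*(1/109) + 228)² = (-144*1/109 + 228)² = (-144/109 + 228)² = (24708/109)² = 610485264/11881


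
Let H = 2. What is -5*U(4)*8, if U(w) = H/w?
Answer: -20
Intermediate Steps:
U(w) = 2/w
-5*U(4)*8 = -10/4*8 = -5*½*8 = -5/2*8 = -20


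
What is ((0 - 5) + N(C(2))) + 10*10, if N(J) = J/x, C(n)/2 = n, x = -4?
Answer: 94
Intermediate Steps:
C(n) = 2*n
N(J) = -J/4 (N(J) = J/(-4) = J*(-¼) = -J/4)
((0 - 5) + N(C(2))) + 10*10 = ((0 - 5) - 2/2) + 10*10 = (-5 - ¼*4) + 100 = (-5 - 1) + 100 = -6 + 100 = 94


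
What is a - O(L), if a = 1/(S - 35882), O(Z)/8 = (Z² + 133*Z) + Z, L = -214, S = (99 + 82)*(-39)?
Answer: -5881199361/42941 ≈ -1.3696e+5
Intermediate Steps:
S = -7059 (S = 181*(-39) = -7059)
O(Z) = 8*Z² + 1072*Z (O(Z) = 8*((Z² + 133*Z) + Z) = 8*(Z² + 134*Z) = 8*Z² + 1072*Z)
a = -1/42941 (a = 1/(-7059 - 35882) = 1/(-42941) = -1/42941 ≈ -2.3288e-5)
a - O(L) = -1/42941 - 8*(-214)*(134 - 214) = -1/42941 - 8*(-214)*(-80) = -1/42941 - 1*136960 = -1/42941 - 136960 = -5881199361/42941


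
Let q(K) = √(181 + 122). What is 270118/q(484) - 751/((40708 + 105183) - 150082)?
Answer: 751/4191 + 270118*√303/303 ≈ 15518.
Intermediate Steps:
q(K) = √303
270118/q(484) - 751/((40708 + 105183) - 150082) = 270118/(√303) - 751/((40708 + 105183) - 150082) = 270118*(√303/303) - 751/(145891 - 150082) = 270118*√303/303 - 751/(-4191) = 270118*√303/303 - 751*(-1/4191) = 270118*√303/303 + 751/4191 = 751/4191 + 270118*√303/303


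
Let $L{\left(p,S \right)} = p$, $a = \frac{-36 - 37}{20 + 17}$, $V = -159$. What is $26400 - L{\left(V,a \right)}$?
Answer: $26559$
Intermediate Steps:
$a = - \frac{73}{37} \approx -1.973$
$26400 - L{\left(V,a \right)} = 26400 - -159 = 26400 + 159 = 26559$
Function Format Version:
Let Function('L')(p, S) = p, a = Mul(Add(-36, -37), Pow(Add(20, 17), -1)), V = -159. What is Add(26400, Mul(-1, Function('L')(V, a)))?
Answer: 26559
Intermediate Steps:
a = Rational(-73, 37) (a = Mul(-73, Pow(37, -1)) = Mul(-73, Rational(1, 37)) = Rational(-73, 37) ≈ -1.9730)
Add(26400, Mul(-1, Function('L')(V, a))) = Add(26400, Mul(-1, -159)) = Add(26400, 159) = 26559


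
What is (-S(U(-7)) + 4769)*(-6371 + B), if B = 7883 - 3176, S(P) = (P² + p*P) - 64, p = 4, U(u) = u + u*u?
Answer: -4827264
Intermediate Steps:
U(u) = u + u²
S(P) = -64 + P² + 4*P (S(P) = (P² + 4*P) - 64 = -64 + P² + 4*P)
B = 4707
(-S(U(-7)) + 4769)*(-6371 + B) = (-(-64 + (-7*(1 - 7))² + 4*(-7*(1 - 7))) + 4769)*(-6371 + 4707) = (-(-64 + (-7*(-6))² + 4*(-7*(-6))) + 4769)*(-1664) = (-(-64 + 42² + 4*42) + 4769)*(-1664) = (-(-64 + 1764 + 168) + 4769)*(-1664) = (-1*1868 + 4769)*(-1664) = (-1868 + 4769)*(-1664) = 2901*(-1664) = -4827264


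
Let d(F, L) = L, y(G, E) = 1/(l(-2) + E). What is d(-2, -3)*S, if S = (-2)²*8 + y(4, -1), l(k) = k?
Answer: -95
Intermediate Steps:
y(G, E) = 1/(-2 + E)
S = 95/3 (S = (-2)²*8 + 1/(-2 - 1) = 4*8 + 1/(-3) = 32 - ⅓ = 95/3 ≈ 31.667)
d(-2, -3)*S = -3*95/3 = -95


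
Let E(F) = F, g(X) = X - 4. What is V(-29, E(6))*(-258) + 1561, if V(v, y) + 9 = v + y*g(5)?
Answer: 9817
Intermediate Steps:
g(X) = -4 + X
V(v, y) = -9 + v + y (V(v, y) = -9 + (v + y*(-4 + 5)) = -9 + (v + y*1) = -9 + (v + y) = -9 + v + y)
V(-29, E(6))*(-258) + 1561 = (-9 - 29 + 6)*(-258) + 1561 = -32*(-258) + 1561 = 8256 + 1561 = 9817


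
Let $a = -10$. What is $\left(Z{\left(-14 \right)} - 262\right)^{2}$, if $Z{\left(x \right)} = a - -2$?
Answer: $72900$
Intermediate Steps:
$Z{\left(x \right)} = -8$ ($Z{\left(x \right)} = -10 - -2 = -10 + 2 = -8$)
$\left(Z{\left(-14 \right)} - 262\right)^{2} = \left(-8 - 262\right)^{2} = \left(-270\right)^{2} = 72900$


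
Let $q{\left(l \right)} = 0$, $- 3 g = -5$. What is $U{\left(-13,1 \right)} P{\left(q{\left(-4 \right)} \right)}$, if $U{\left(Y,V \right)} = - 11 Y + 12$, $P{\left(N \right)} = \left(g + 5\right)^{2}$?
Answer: $\frac{62000}{9} \approx 6888.9$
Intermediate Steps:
$g = \frac{5}{3}$ ($g = \left(- \frac{1}{3}\right) \left(-5\right) = \frac{5}{3} \approx 1.6667$)
$P{\left(N \right)} = \frac{400}{9}$ ($P{\left(N \right)} = \left(\frac{5}{3} + 5\right)^{2} = \left(\frac{20}{3}\right)^{2} = \frac{400}{9}$)
$U{\left(Y,V \right)} = 12 - 11 Y$
$U{\left(-13,1 \right)} P{\left(q{\left(-4 \right)} \right)} = \left(12 - -143\right) \frac{400}{9} = \left(12 + 143\right) \frac{400}{9} = 155 \cdot \frac{400}{9} = \frac{62000}{9}$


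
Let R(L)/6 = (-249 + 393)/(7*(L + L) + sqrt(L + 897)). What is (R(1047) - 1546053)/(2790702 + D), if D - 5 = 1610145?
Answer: -9227145432543/26265142902140 - 108*sqrt(6)/6566285725535 ≈ -0.35131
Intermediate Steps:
D = 1610150 (D = 5 + 1610145 = 1610150)
R(L) = 864/(sqrt(897 + L) + 14*L) (R(L) = 6*((-249 + 393)/(7*(L + L) + sqrt(L + 897))) = 6*(144/(7*(2*L) + sqrt(897 + L))) = 6*(144/(14*L + sqrt(897 + L))) = 6*(144/(sqrt(897 + L) + 14*L)) = 864/(sqrt(897 + L) + 14*L))
(R(1047) - 1546053)/(2790702 + D) = (864/(sqrt(897 + 1047) + 14*1047) - 1546053)/(2790702 + 1610150) = (864/(sqrt(1944) + 14658) - 1546053)/4400852 = (864/(18*sqrt(6) + 14658) - 1546053)*(1/4400852) = (864/(14658 + 18*sqrt(6)) - 1546053)*(1/4400852) = (-1546053 + 864/(14658 + 18*sqrt(6)))*(1/4400852) = -1546053/4400852 + 216/(1100213*(14658 + 18*sqrt(6)))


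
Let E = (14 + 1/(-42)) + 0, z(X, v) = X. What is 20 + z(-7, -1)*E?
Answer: -467/6 ≈ -77.833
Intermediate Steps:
E = 587/42 (E = (14 - 1/42) + 0 = 587/42 + 0 = 587/42 ≈ 13.976)
20 + z(-7, -1)*E = 20 - 7*587/42 = 20 - 587/6 = -467/6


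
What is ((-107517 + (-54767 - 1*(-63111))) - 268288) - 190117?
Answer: -557578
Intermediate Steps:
((-107517 + (-54767 - 1*(-63111))) - 268288) - 190117 = ((-107517 + (-54767 + 63111)) - 268288) - 190117 = ((-107517 + 8344) - 268288) - 190117 = (-99173 - 268288) - 190117 = -367461 - 190117 = -557578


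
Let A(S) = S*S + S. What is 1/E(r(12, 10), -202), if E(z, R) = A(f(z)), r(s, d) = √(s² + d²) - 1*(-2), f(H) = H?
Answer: 5/1128 - √61/5640 ≈ 0.0030478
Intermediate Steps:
A(S) = S + S² (A(S) = S² + S = S + S²)
r(s, d) = 2 + √(d² + s²) (r(s, d) = √(d² + s²) + 2 = 2 + √(d² + s²))
E(z, R) = z*(1 + z)
1/E(r(12, 10), -202) = 1/((2 + √(10² + 12²))*(1 + (2 + √(10² + 12²)))) = 1/((2 + √(100 + 144))*(1 + (2 + √(100 + 144)))) = 1/((2 + √244)*(1 + (2 + √244))) = 1/((2 + 2*√61)*(1 + (2 + 2*√61))) = 1/((2 + 2*√61)*(3 + 2*√61))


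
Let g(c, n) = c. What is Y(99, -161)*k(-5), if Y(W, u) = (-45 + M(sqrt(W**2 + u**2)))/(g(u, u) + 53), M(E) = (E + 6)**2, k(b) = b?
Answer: 178565/108 + 5*sqrt(35722)/9 ≈ 1758.4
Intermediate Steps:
M(E) = (6 + E)**2
Y(W, u) = (-45 + (6 + sqrt(W**2 + u**2))**2)/(53 + u) (Y(W, u) = (-45 + (6 + sqrt(W**2 + u**2))**2)/(u + 53) = (-45 + (6 + sqrt(W**2 + u**2))**2)/(53 + u))
Y(99, -161)*k(-5) = ((-45 + (6 + sqrt(99**2 + (-161)**2))**2)/(53 - 161))*(-5) = ((-45 + (6 + sqrt(9801 + 25921))**2)/(-108))*(-5) = -(-45 + (6 + sqrt(35722))**2)/108*(-5) = (5/12 - (6 + sqrt(35722))**2/108)*(-5) = -25/12 + 5*(6 + sqrt(35722))**2/108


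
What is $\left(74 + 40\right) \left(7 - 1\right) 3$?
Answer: $2052$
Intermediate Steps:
$\left(74 + 40\right) \left(7 - 1\right) 3 = 114 \cdot 6 \cdot 3 = 114 \cdot 18 = 2052$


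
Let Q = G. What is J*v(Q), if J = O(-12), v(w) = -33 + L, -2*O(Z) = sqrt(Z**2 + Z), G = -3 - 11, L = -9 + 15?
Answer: 27*sqrt(33) ≈ 155.10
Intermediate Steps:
L = 6
G = -14
O(Z) = -sqrt(Z + Z**2)/2 (O(Z) = -sqrt(Z**2 + Z)/2 = -sqrt(Z + Z**2)/2)
Q = -14
v(w) = -27 (v(w) = -33 + 6 = -27)
J = -sqrt(33) (J = -2*sqrt(33)/2 = -sqrt(33) ≈ -5.7446)
J*v(Q) = -sqrt(33)*(-27) = 27*sqrt(33)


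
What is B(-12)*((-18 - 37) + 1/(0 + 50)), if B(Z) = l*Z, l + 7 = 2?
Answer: -16494/5 ≈ -3298.8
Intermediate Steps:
l = -5 (l = -7 + 2 = -5)
B(Z) = -5*Z
B(-12)*((-18 - 37) + 1/(0 + 50)) = (-5*(-12))*((-18 - 37) + 1/(0 + 50)) = 60*(-55 + 1/50) = 60*(-2749/50) = -16494/5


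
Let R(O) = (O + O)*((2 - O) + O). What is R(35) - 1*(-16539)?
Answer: 16679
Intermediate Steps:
R(O) = 4*O (R(O) = (2*O)*2 = 4*O)
R(35) - 1*(-16539) = 4*35 - 1*(-16539) = 140 + 16539 = 16679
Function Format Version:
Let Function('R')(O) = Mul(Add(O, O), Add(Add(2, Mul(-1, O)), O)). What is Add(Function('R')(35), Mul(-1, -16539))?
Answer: 16679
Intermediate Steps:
Function('R')(O) = Mul(4, O) (Function('R')(O) = Mul(Mul(2, O), 2) = Mul(4, O))
Add(Function('R')(35), Mul(-1, -16539)) = Add(Mul(4, 35), Mul(-1, -16539)) = Add(140, 16539) = 16679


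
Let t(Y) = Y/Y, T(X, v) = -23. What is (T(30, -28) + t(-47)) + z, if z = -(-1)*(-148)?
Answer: -170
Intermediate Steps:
t(Y) = 1
z = -148 (z = -1*148 = -148)
(T(30, -28) + t(-47)) + z = (-23 + 1) - 148 = -22 - 148 = -170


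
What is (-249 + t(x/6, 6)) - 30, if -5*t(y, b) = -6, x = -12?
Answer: -1389/5 ≈ -277.80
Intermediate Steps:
t(y, b) = 6/5 (t(y, b) = -⅕*(-6) = 6/5)
(-249 + t(x/6, 6)) - 30 = (-249 + 6/5) - 30 = -1239/5 - 30 = -1389/5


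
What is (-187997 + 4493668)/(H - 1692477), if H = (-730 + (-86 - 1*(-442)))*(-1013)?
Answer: -4305671/1313615 ≈ -3.2777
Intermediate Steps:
H = 378862 (H = (-730 + (-86 + 442))*(-1013) = (-730 + 356)*(-1013) = -374*(-1013) = 378862)
(-187997 + 4493668)/(H - 1692477) = (-187997 + 4493668)/(378862 - 1692477) = 4305671/(-1313615) = 4305671*(-1/1313615) = -4305671/1313615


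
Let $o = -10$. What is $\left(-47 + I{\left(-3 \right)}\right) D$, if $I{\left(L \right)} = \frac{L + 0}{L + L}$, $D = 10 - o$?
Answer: $-930$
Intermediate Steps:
$D = 20$ ($D = 10 - -10 = 10 + 10 = 20$)
$I{\left(L \right)} = \frac{1}{2}$ ($I{\left(L \right)} = \frac{L}{2 L} = L \frac{1}{2 L} = \frac{1}{2}$)
$\left(-47 + I{\left(-3 \right)}\right) D = \left(-47 + \frac{1}{2}\right) 20 = \left(- \frac{93}{2}\right) 20 = -930$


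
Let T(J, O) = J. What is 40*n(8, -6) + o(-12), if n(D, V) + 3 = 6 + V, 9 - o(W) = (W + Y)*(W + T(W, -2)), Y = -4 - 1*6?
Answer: -639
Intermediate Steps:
Y = -10 (Y = -4 - 6 = -10)
o(W) = 9 - 2*W*(-10 + W) (o(W) = 9 - (W - 10)*(W + W) = 9 - (-10 + W)*2*W = 9 - 2*W*(-10 + W))
n(D, V) = 3 + V (n(D, V) = -3 + (6 + V) = 3 + V)
40*n(8, -6) + o(-12) = 40*(3 - 6) + (9 - 2*(-12)² + 20*(-12)) = 40*(-3) + (9 - 2*144 - 240) = -120 + (9 - 288 - 240) = -120 - 519 = -639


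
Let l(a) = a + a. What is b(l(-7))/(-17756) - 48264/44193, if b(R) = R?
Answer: -142726147/130781818 ≈ -1.0913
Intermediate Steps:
l(a) = 2*a
b(l(-7))/(-17756) - 48264/44193 = (2*(-7))/(-17756) - 48264/44193 = -14*(-1/17756) - 48264*1/44193 = 7/8878 - 16088/14731 = -142726147/130781818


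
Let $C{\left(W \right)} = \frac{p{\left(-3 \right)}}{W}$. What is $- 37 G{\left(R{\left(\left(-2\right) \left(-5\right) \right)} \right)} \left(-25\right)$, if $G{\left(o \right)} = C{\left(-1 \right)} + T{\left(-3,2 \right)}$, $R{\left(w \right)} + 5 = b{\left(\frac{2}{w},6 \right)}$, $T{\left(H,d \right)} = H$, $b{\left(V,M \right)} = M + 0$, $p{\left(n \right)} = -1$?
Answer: $-1850$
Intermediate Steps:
$b{\left(V,M \right)} = M$
$C{\left(W \right)} = - \frac{1}{W}$
$R{\left(w \right)} = 1$ ($R{\left(w \right)} = -5 + 6 = 1$)
$G{\left(o \right)} = -2$ ($G{\left(o \right)} = - \frac{1}{-1} - 3 = \left(-1\right) \left(-1\right) - 3 = 1 - 3 = -2$)
$- 37 G{\left(R{\left(\left(-2\right) \left(-5\right) \right)} \right)} \left(-25\right) = \left(-37\right) \left(-2\right) \left(-25\right) = 74 \left(-25\right) = -1850$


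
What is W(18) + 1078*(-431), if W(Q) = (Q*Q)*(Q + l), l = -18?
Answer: -464618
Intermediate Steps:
W(Q) = Q**2*(-18 + Q) (W(Q) = (Q*Q)*(Q - 18) = Q**2*(-18 + Q))
W(18) + 1078*(-431) = 18**2*(-18 + 18) + 1078*(-431) = 324*0 - 464618 = 0 - 464618 = -464618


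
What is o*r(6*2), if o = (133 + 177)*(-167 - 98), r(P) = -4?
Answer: 328600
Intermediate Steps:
o = -82150 (o = 310*(-265) = -82150)
o*r(6*2) = -82150*(-4) = 328600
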